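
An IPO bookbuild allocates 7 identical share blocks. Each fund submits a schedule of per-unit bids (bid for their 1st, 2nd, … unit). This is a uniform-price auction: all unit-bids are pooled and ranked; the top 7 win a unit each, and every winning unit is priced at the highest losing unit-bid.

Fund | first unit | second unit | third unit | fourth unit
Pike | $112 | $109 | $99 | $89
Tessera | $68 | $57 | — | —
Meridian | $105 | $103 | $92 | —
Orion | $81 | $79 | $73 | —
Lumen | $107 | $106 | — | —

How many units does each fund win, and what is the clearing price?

Pooled unit-bids ranked (top 7): 112 (Pike-1), 109 (Pike-2), 107 (Lumen-1), 106 (Lumen-2), 105 (Meridian-1), 103 (Meridian-2), 99 (Pike-3)
The (k+1)-th unit-bid is $92.
Allocation: Lumen 2, Meridian 2, Pike 3.

Lumen 2, Meridian 2, Pike 3; clearing price $92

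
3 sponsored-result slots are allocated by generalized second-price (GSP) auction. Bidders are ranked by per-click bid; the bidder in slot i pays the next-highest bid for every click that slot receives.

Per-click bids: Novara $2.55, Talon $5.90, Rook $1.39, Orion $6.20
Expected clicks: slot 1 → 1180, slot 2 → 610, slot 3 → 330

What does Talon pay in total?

Per-click bids in order: $6.20 (Orion) > $5.90 (Talon) > $2.55 (Novara) > $1.39 (Rook)
Talon holds slot 2 → pays next bid $2.55 × 610 clicks = $1555.50.

Talon pays $1555.50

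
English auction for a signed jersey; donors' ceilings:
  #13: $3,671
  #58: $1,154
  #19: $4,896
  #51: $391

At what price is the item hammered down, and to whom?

#19 wins at $3,671

Sorting limits: 4,896 (#19) > 3,671 (#13) > 1,154 (#58) > 391 (#51)
#13 is the last rival to drop out, at $3,671; #19 remains and wins at that price.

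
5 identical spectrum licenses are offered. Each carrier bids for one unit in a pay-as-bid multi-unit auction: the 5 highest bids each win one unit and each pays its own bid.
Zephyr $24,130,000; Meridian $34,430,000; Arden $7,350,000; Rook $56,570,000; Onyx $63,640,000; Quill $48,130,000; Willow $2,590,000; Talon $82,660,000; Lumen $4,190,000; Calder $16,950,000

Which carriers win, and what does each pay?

Talon $82,660,000, Onyx $63,640,000, Rook $56,570,000, Quill $48,130,000, Meridian $34,430,000

Sorting: 82,660,000 (Talon), 63,640,000 (Onyx), 56,570,000 (Rook), 48,130,000 (Quill), 34,430,000 (Meridian), 24,130,000 (Zephyr), 16,950,000 (Calder), …
The 5 highest are Talon, Onyx, Rook, Quill, Meridian.
Each winner pays its own bid: Talon $82,660,000, Onyx $63,640,000, Rook $56,570,000, Quill $48,130,000, Meridian $34,430,000.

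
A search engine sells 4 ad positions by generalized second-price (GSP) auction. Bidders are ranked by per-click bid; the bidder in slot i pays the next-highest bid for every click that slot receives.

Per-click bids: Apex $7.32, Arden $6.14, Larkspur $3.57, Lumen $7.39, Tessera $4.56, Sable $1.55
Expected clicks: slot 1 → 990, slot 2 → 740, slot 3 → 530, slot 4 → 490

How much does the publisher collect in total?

Total revenue: $15956.50

Ranked by bid: $7.39 (Lumen) > $7.32 (Apex) > $6.14 (Arden) > $4.56 (Tessera) > $3.57 (Larkspur) > …
Slot 1: Lumen pays $7.32 × 990 = $7246.80
Slot 2: Apex pays $6.14 × 740 = $4543.60
Slot 3: Arden pays $4.56 × 530 = $2416.80
Slot 4: Tessera pays $3.57 × 490 = $1749.30
Total = $15956.50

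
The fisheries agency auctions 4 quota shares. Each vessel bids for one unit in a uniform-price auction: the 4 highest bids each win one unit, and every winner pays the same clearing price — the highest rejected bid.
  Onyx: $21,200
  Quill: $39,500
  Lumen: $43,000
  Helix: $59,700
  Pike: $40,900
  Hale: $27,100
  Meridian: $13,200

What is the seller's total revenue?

Ordering the bids: 59,700 (Helix), 43,000 (Lumen), 40,900 (Pike), 39,500 (Quill), 27,100 (Hale), 21,200 (Onyx), …
The 4 highest are Helix, Lumen, Pike, Quill.
First losing bid is Hale's $27,100, which sets the uniform price.
Total revenue = 4 × $27,100 = $108,400.

Total revenue: $108,400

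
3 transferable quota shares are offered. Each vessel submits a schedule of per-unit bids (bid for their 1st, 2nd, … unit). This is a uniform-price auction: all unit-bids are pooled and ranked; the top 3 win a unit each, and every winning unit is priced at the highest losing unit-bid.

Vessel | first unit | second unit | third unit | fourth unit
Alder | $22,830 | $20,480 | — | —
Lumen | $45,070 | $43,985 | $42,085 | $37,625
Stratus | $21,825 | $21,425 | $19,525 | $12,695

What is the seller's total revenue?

Total revenue: $112,875

Merging the schedules and taking the best 3: 45,070 (Lumen-1), 43,985 (Lumen-2), 42,085 (Lumen-3)
Highest rejected unit-bid = $37,625.
Allocation: Lumen 3. Every unit priced at $37,625.
Revenue = 3 × 37,625 = $112,875.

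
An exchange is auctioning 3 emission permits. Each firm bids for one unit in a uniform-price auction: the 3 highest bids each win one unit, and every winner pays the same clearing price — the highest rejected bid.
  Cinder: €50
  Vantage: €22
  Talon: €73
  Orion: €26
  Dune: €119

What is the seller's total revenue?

Total revenue: €78

Ordering the bids: 119 (Dune), 73 (Talon), 50 (Cinder), 26 (Orion), 22 (Vantage)
Winners (3 units): Dune, Talon, Cinder.
Clearing price = highest rejected bid = €26.
Total revenue = 3 × €26 = €78.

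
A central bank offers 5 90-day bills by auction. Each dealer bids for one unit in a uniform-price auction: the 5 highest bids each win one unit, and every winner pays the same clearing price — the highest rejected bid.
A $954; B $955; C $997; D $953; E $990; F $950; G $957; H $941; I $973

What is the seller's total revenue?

Bids ranked high→low: 997 (C), 990 (E), 973 (I), 957 (G), 955 (B), 954 (A), 953 (D), …
Winners (5 units): C, E, I, G, B.
Highest unsuccessful bid: $954 → clearing price.
Total revenue = 5 × $954 = $4,770.

Total revenue: $4,770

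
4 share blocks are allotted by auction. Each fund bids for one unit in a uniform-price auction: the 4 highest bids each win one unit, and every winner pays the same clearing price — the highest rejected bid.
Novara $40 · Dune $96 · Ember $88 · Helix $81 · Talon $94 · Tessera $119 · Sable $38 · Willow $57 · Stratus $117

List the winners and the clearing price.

Ordering the bids: 119 (Tessera), 117 (Stratus), 96 (Dune), 94 (Talon), 88 (Ember), 81 (Helix), …
Winners (4 units): Tessera, Stratus, Dune, Talon.
Clearing price = highest rejected bid = $88.

Tessera, Stratus, Dune, Talon; each pays $88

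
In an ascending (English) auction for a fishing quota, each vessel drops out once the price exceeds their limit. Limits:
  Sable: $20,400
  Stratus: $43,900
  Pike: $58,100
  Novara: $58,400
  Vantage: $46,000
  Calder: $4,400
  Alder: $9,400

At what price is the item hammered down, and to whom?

Limits ranked: 58,400 (Novara) > 58,100 (Pike) > 46,000 (Vantage) > 43,900 (Stratus) > 20,400 (Sable) > 9,400 (Alder) > …
Bidding ends when Pike exits at $58,100; Novara takes it.

Novara wins at $58,100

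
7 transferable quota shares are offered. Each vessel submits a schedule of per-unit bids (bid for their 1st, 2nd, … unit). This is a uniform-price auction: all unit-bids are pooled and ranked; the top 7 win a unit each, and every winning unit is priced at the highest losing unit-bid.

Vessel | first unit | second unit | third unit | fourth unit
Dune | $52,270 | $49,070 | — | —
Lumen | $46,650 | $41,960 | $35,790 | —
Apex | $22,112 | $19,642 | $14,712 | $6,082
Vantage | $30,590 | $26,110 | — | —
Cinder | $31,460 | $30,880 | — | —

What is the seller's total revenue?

Merging the schedules and taking the best 7: 52,270 (Dune-1), 49,070 (Dune-2), 46,650 (Lumen-1), 41,960 (Lumen-2), 35,790 (Lumen-3), 31,460 (Cinder-1), 30,880 (Cinder-2)
First bid not allocated: $30,590.
Allocation: Cinder 2, Dune 2, Lumen 3. Every unit priced at $30,590.
Revenue = 7 × 30,590 = $214,130.

Total revenue: $214,130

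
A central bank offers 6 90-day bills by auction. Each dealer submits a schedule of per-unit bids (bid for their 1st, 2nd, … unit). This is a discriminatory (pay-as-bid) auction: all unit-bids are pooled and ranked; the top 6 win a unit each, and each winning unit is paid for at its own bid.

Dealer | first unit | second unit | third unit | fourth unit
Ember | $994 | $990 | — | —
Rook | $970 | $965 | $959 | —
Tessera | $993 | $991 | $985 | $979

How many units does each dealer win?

Merging the schedules and taking the best 6: 994 (Ember-1), 993 (Tessera-1), 991 (Tessera-2), 990 (Ember-2), 985 (Tessera-3), 979 (Tessera-4)
Next rejected bid: $970 (not a price — pay-as-bid).
Allocation: Ember 2, Tessera 4.

Ember 2, Tessera 4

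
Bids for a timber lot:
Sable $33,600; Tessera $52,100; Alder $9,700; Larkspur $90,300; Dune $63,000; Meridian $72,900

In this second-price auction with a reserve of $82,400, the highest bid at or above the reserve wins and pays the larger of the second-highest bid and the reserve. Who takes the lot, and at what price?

Larkspur pays $82,400

Second-price auction with a reserve of $82,400: the highest bid at or above the reserve wins and pays the larger of the second-highest bid and the reserve.
Bids in order: 90,300 (Larkspur) > 72,900 (Meridian) > 63,000 (Dune) > 52,100 (Tessera) > 33,600 (Sable) > 9,700 (Alder)
Highest eligible bid: Larkspur at $90,300.
max(second-highest $72,900, reserve $82,400) = $82,400.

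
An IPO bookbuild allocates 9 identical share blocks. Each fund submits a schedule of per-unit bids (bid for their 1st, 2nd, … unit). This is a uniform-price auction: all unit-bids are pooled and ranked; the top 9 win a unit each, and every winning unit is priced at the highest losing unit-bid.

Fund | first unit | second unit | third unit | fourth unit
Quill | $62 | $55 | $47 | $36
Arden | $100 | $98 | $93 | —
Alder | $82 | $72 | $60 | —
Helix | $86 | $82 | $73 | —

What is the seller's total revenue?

Total revenue: $540

Pooled unit-bids ranked (top 9): 100 (Arden-1), 98 (Arden-2), 93 (Arden-3), 86 (Helix-1), 82 (Alder-1), 82 (Helix-2), 73 (Helix-3), 72 (Alder-2), 62 (Quill-1)
First bid not allocated: $60.
Allocation: Alder 2, Arden 3, Helix 3, Quill 1. Every unit priced at $60.
Revenue = 9 × 60 = $540.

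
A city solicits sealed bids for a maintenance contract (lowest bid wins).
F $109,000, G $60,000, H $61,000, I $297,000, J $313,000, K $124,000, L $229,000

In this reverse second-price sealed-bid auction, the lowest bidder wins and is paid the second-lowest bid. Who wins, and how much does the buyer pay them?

G is paid $61,000

Sorting bids: 60,000 (G) < 61,000 (H) < 109,000 (F) < 124,000 (K) < 229,000 (L) < 297,000 (I) < …
Second-price: G is paid H's bid of $61,000.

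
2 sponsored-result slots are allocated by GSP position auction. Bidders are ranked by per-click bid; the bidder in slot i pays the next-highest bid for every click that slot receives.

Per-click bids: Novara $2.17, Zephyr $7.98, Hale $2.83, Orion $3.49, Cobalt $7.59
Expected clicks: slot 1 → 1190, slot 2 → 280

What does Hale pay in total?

Hale pays $0.00

Per-click bids in order: $7.98 (Zephyr) > $7.59 (Cobalt) > $3.49 (Orion) > …
Hale ranks below slot 2 → no slot, pays nothing.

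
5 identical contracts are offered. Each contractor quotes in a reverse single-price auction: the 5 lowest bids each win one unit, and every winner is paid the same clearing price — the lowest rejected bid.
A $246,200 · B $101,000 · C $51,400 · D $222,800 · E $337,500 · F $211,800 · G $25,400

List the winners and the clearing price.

G, C, B, F, D; each is paid $246,200

Ordering the bids: 25,400 (G), 51,400 (C), 101,000 (B), 211,800 (F), 222,800 (D), 246,200 (A), 337,500 (E)
The 5 lowest are G, C, B, F, D.
Lowest unsuccessful bid: $246,200 → clearing price.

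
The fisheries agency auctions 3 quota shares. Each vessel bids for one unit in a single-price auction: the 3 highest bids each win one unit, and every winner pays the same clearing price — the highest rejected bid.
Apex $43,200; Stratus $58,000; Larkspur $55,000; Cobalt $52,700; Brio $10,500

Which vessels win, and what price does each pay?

Ordering the bids: 58,000 (Stratus), 55,000 (Larkspur), 52,700 (Cobalt), 43,200 (Apex), 10,500 (Brio)
Winners (3 units): Stratus, Larkspur, Cobalt.
Clearing price = highest rejected bid = $43,200.

Stratus, Larkspur, Cobalt; each pays $43,200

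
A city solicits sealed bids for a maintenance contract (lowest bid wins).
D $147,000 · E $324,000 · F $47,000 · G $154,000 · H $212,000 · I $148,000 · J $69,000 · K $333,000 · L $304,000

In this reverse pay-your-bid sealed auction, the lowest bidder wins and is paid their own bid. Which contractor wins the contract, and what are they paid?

Rule: the lowest bidder wins and is paid their own bid.
Sorting bids: 47,000 (F) < 69,000 (J) < 147,000 (D) < 148,000 (I) < 154,000 (G) < 212,000 (H) < …
F is lowest → is paid own bid, $47,000.

F is paid $47,000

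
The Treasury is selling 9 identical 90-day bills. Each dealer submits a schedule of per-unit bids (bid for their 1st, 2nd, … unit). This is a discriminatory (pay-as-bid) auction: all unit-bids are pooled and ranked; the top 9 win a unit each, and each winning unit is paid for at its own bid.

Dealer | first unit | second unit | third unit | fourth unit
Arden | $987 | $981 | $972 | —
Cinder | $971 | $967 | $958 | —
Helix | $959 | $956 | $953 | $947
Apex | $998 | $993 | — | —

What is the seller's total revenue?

Pooled unit-bids ranked (top 9): 998 (Apex-1), 993 (Apex-2), 987 (Arden-1), 981 (Arden-2), 972 (Arden-3), 971 (Cinder-1), 967 (Cinder-2), 959 (Helix-1), 958 (Cinder-3)
Next rejected bid: $956 (not a price — pay-as-bid).
Each winning unit pays its own bid.
Revenue = 998 + 993 + 987 + 981 + 972 + 971 + 967 + 959 + 958 = $8,786.

Total revenue: $8,786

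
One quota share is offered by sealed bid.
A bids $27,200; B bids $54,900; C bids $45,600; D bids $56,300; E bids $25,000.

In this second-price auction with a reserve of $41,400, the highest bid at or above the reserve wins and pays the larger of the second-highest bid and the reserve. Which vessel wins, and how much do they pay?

Sorting bids: 56,300 (D) > 54,900 (B) > 45,600 (C) > 27,200 (A) > 25,000 (E)
D has the top bid at or above the reserve ($56,300).
Second-highest bid $54,900 exceeds the reserve $41,400 → payment $54,900.

D pays $54,900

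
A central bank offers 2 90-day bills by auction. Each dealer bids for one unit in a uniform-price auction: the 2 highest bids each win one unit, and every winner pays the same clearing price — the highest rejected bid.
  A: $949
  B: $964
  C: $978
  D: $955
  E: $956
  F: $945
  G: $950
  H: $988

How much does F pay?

Ordering the bids: 988 (H), 978 (C), 964 (B), 956 (E), …
Top 2: H, C.
Clearing price = highest rejected bid = $964.
F does not win → pays $0.

F pays $0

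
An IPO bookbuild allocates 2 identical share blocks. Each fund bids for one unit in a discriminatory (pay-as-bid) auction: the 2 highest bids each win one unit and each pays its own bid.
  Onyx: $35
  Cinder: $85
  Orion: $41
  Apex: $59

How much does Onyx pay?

Bids ranked high→low: 85 (Cinder), 59 (Apex), 41 (Orion), 35 (Onyx)
Winners (2 units): Cinder, Apex.
Onyx does not win → $0.

Onyx pays $0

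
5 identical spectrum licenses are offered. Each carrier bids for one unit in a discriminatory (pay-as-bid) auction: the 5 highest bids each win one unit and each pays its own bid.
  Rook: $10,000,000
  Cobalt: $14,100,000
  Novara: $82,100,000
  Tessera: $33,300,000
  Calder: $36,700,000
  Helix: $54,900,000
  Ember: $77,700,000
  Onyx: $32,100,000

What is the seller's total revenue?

Sorting: 82,100,000 (Novara), 77,700,000 (Ember), 54,900,000 (Helix), 36,700,000 (Calder), 33,300,000 (Tessera), 32,100,000 (Onyx), 14,100,000 (Cobalt), …
Winners (5 units): Novara, Ember, Helix, Calder, Tessera.
Total revenue = 82,100,000 + 77,700,000 + 54,900,000 + 36,700,000 + 33,300,000 = $284,700,000.

Total revenue: $284,700,000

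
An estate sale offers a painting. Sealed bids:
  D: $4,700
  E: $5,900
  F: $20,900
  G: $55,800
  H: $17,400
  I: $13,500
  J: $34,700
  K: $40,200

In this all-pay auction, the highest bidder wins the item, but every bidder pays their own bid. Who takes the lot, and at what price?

All-pay auction: the highest bidder wins the item, but every bidder pays their own bid.
Bids ranked: 55,800 (G) > 40,200 (K) > 34,700 (J) > 20,900 (F) > 17,400 (H) > 13,500 (I) > …
G wins with the top bid; all bids are sunk regardless.

G pays $55,800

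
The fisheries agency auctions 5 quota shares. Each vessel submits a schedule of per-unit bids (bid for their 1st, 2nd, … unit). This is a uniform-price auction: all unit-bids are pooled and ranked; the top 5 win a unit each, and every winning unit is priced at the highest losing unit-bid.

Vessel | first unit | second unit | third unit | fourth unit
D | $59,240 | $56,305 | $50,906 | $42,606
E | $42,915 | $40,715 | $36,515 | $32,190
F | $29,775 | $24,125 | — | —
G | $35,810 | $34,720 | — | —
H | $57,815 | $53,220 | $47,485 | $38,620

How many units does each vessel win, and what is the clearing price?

D 3, H 2; clearing price $47,485

Pooled unit-bids ranked (top 5): 59,240 (D-1), 57,815 (H-1), 56,305 (D-2), 53,220 (H-2), 50,906 (D-3)
First bid not allocated: $47,485.
Allocation: D 3, H 2.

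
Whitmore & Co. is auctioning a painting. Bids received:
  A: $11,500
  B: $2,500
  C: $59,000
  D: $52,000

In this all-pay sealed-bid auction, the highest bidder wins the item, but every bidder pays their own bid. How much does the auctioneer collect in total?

All-pay sealed-bid auction: the highest bidder wins the item, but every bidder pays their own bid.
Bids in order: 59,000 (C) > 52,000 (D) > 11,500 (A) > 2,500 (B)
C wins with the top bid; all bids are sunk regardless.
Every bidder forfeits their bid regardless of winning.
Revenue = 11,500 + 2,500 + 59,000 + 52,000 = $125,000.

Total revenue: $125,000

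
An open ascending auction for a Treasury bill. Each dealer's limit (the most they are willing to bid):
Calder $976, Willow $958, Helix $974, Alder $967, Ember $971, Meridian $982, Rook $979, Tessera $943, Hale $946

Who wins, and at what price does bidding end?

Ascending (English) auction: the price rises until one bidder remains; the winner pays the price at which the last rival dropped out.
Sorting limits: 982 (Meridian) > 979 (Rook) > 976 (Calder) > 974 (Helix) > 971 (Ember) > 967 (Alder) > …
Bidding ends when Rook exits at $979; Meridian takes it.

Meridian wins at $979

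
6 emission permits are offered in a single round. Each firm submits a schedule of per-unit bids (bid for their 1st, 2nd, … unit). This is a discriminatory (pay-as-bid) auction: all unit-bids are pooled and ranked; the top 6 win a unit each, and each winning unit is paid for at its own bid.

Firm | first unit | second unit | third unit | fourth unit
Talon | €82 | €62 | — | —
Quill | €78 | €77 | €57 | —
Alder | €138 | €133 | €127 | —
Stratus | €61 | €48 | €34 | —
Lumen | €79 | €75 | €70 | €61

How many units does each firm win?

Merging the schedules and taking the best 6: 138 (Alder-1), 133 (Alder-2), 127 (Alder-3), 82 (Talon-1), 79 (Lumen-1), 78 (Quill-1)
Next rejected bid: €77 (not a price — pay-as-bid).
Allocation: Alder 3, Lumen 1, Quill 1, Talon 1.

Alder 3, Lumen 1, Quill 1, Talon 1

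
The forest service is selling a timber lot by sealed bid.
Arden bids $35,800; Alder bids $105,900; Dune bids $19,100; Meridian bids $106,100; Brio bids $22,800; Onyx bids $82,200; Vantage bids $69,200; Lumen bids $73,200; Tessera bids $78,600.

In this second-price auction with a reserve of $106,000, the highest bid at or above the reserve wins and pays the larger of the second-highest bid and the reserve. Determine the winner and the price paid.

Second-price auction with a reserve of $106,000: the highest bid at or above the reserve wins and pays the larger of the second-highest bid and the reserve.
Sorting bids: 106,100 (Meridian) > 105,900 (Alder) > 82,200 (Onyx) > 78,600 (Tessera) > 73,200 (Lumen) > 69,200 (Vantage) > …
Highest eligible bid: Meridian at $106,100.
Second-highest bid $105,900 is below the reserve $106,000, so the reserve binds → payment $106,000.

Meridian pays $106,000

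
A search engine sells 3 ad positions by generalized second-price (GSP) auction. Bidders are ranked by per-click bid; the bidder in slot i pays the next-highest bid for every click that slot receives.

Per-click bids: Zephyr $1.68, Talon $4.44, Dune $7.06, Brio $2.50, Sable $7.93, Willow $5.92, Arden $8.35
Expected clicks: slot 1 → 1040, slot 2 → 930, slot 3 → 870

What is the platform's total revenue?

Per-click bids in order: $8.35 (Arden) > $7.93 (Sable) > $7.06 (Dune) > $5.92 (Willow) > …
Slot 1: Arden pays $7.93 × 1040 = $8247.20
Slot 2: Sable pays $7.06 × 930 = $6565.80
Slot 3: Dune pays $5.92 × 870 = $5150.40
Total = $19963.40

Total revenue: $19963.40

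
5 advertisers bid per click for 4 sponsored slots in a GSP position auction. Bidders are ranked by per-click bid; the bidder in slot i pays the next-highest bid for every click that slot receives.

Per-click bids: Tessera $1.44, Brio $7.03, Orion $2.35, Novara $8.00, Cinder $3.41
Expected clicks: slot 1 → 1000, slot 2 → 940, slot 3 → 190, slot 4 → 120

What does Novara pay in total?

Per-click bids in order: $8.00 (Novara) > $7.03 (Brio) > $3.41 (Cinder) > $2.35 (Orion) > $1.44 (Tessera)
Novara holds slot 1 → pays next bid $7.03 × 1000 clicks = $7030.00.

Novara pays $7030.00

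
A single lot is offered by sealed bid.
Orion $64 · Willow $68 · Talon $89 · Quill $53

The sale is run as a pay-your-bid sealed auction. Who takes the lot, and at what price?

Talon pays $89

Bids ranked: 89 (Talon) > 68 (Willow) > 64 (Orion) > 53 (Quill)
First-price: Talon pays what they bid, $89.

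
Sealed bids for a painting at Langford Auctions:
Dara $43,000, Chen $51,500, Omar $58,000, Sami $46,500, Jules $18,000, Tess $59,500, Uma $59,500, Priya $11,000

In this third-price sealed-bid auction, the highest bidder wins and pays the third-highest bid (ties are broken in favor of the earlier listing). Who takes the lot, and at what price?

Tess pays $58,000

Bids ranked: 59,500 (Tess) > 59,500 (Uma) > 58,000 (Omar) > 51,500 (Chen) > 46,500 (Sami) > 43,000 (Dara) > …
Tie at $59,500 → Tess wins by tie-break.
Tess wins; payment is bid #3 in the ranking = $58,000.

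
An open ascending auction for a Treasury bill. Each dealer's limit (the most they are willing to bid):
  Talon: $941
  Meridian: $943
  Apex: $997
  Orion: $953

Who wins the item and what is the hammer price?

Apex wins at $953

Limits ranked: 997 (Apex) > 953 (Orion) > 943 (Meridian) > 941 (Talon)
Once the price passes $953, only Apex is left; the hammer falls at Orion's limit of $953.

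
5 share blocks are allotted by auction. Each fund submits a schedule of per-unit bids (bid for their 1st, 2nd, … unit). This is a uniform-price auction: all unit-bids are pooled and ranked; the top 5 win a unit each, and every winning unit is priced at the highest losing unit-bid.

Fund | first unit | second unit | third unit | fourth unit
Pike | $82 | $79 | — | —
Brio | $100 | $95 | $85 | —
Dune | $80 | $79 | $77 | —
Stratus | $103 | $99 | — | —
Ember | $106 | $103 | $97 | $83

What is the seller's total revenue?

Total revenue: $485

All unit-bids, highest first — top 5: 106 (Ember-1), 103 (Stratus-1), 103 (Ember-2), 100 (Brio-1), 99 (Stratus-2)
The (k+1)-th unit-bid is $97.
Allocation: Brio 1, Ember 2, Stratus 2. Every unit priced at $97.
Revenue = 5 × 97 = $485.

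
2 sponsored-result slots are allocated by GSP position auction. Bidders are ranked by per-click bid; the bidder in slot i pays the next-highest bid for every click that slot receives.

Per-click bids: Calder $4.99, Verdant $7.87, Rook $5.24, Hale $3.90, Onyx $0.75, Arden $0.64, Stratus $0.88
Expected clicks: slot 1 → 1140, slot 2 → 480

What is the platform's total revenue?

Total revenue: $8368.80

Sorting advertisers: $7.87 (Verdant) > $5.24 (Rook) > $4.99 (Calder) > …
Slot 1: Verdant pays $5.24 × 1140 = $5973.60
Slot 2: Rook pays $4.99 × 480 = $2395.20
Total = $8368.80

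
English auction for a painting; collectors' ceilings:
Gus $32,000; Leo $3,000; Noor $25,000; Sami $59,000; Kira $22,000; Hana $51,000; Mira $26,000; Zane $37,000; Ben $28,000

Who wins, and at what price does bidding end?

Sami wins at $51,000

Open ascending-bid auction: the price rises until one bidder remains; the winner pays the price at which the last rival dropped out.
Limits in order: 59,000 (Sami) > 51,000 (Hana) > 37,000 (Zane) > 32,000 (Gus) > 28,000 (Ben) > 26,000 (Mira) > …
Hana is the last rival to drop out, at $51,000; Sami remains and wins at that price.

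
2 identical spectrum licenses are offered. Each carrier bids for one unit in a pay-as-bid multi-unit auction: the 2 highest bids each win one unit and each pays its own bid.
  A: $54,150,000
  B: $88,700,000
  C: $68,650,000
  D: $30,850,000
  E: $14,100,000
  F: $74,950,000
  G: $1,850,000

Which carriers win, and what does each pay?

B $88,700,000, F $74,950,000

Bids ranked high→low: 88,700,000 (B), 74,950,000 (F), 68,650,000 (C), 54,150,000 (A), …
Winners (2 units): B, F.
Each winner pays its own bid: B $88,700,000, F $74,950,000.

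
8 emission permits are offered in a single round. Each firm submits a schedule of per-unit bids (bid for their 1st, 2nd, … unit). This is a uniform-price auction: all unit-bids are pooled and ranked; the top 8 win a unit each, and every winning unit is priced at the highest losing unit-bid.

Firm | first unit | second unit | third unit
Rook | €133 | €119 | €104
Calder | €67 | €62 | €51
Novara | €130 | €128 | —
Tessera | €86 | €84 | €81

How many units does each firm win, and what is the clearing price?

Pooled unit-bids ranked (top 8): 133 (Rook-1), 130 (Novara-1), 128 (Novara-2), 119 (Rook-2), 104 (Rook-3), 86 (Tessera-1), 84 (Tessera-2), 81 (Tessera-3)
First bid not allocated: €67.
Allocation: Novara 2, Rook 3, Tessera 3.

Novara 2, Rook 3, Tessera 3; clearing price €67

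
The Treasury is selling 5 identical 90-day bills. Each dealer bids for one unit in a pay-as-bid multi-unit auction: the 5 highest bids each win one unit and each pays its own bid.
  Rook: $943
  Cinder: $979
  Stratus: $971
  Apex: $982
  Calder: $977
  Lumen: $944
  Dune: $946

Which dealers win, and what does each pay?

Sorting: 982 (Apex), 979 (Cinder), 977 (Calder), 971 (Stratus), 946 (Dune), 944 (Lumen), 943 (Rook)
Winners (5 units): Apex, Cinder, Calder, Stratus, Dune.
Each winner pays its own bid: Apex $982, Cinder $979, Calder $977, Stratus $971, Dune $946.

Apex $982, Cinder $979, Calder $977, Stratus $971, Dune $946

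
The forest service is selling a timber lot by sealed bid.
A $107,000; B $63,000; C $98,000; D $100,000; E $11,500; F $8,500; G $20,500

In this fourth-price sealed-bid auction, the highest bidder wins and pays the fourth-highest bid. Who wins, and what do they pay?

A pays $63,000

Bids in order: 107,000 (A) > 100,000 (D) > 98,000 (C) > 63,000 (B) > 20,500 (G) > 11,500 (E) > …
A wins; payment is bid #4 in the ranking = $63,000.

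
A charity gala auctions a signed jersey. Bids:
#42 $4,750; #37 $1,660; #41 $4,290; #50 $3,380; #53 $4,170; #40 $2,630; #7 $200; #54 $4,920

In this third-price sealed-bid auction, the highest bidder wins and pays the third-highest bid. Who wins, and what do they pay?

#54 pays $4,290

Bids in order: 4,920 (#54) > 4,750 (#42) > 4,290 (#41) > 4,170 (#53) > 3,380 (#50) > 2,630 (#40) > …
#54 wins; payment is bid #3 in the ranking = $4,290.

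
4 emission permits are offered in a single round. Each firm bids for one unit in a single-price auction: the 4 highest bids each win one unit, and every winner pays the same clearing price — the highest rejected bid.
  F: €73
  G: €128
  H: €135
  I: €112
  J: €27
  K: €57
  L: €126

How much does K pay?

Sorting: 135 (H), 128 (G), 126 (L), 112 (I), 73 (F), 57 (K), …
The 4 highest are H, G, L, I.
Clearing price = highest rejected bid = €73.
K does not win → pays €0.

K pays €0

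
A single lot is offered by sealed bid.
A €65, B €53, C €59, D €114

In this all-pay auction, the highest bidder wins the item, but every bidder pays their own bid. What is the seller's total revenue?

All-pay auction: the highest bidder wins the item, but every bidder pays their own bid.
Bids ranked: 114 (D) > 65 (A) > 59 (C) > 53 (B)
D wins with the top bid; all bids are sunk regardless.
Every bidder forfeits their bid regardless of winning.
Revenue = 65 + 53 + 59 + 114 = €291.

Total revenue: €291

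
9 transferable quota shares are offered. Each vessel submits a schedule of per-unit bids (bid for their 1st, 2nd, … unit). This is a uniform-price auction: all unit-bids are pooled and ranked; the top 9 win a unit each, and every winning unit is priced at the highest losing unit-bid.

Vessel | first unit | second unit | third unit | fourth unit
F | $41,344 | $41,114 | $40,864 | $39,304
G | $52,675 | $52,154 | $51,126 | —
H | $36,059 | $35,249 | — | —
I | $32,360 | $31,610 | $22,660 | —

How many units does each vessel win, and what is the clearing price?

All unit-bids, highest first — top 9: 52,675 (G-1), 52,154 (G-2), 51,126 (G-3), 41,344 (F-1), 41,114 (F-2), 40,864 (F-3), 39,304 (F-4), 36,059 (H-1), 35,249 (H-2)
The (k+1)-th unit-bid is $32,360.
Allocation: F 4, G 3, H 2.

F 4, G 3, H 2; clearing price $32,360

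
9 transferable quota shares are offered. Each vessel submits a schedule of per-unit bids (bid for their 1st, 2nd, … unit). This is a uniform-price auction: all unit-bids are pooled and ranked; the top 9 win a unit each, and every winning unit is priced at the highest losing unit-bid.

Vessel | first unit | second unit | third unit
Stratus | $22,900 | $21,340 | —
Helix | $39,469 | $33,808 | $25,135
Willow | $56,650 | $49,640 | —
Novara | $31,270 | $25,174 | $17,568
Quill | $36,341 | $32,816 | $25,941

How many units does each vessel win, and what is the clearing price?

All unit-bids, highest first — top 9: 56,650 (Willow-1), 49,640 (Willow-2), 39,469 (Helix-1), 36,341 (Quill-1), 33,808 (Helix-2), 32,816 (Quill-2), 31,270 (Novara-1), 25,941 (Quill-3), 25,174 (Novara-2)
First bid not allocated: $25,135.
Allocation: Helix 2, Novara 2, Quill 3, Willow 2.

Helix 2, Novara 2, Quill 3, Willow 2; clearing price $25,135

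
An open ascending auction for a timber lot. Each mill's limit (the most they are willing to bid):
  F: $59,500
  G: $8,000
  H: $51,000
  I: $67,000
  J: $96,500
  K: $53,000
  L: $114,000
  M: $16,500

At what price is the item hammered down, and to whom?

L wins at $96,500

Ascending (English) auction: the price rises until one bidder remains; the winner pays the price at which the last rival dropped out.
Limits in order: 114,000 (L) > 96,500 (J) > 67,000 (I) > 59,500 (F) > 53,000 (K) > 51,000 (H) > …
Once the price passes $96,500, only L is left; the hammer falls at J's limit of $96,500.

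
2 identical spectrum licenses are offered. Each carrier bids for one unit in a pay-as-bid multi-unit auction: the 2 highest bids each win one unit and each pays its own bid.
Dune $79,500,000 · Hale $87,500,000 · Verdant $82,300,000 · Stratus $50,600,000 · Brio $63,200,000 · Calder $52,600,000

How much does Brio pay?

Brio pays $0

Ordering the bids: 87,500,000 (Hale), 82,300,000 (Verdant), 79,500,000 (Dune), 63,200,000 (Brio), …
Winners (2 units): Hale, Verdant.
Brio does not win → $0.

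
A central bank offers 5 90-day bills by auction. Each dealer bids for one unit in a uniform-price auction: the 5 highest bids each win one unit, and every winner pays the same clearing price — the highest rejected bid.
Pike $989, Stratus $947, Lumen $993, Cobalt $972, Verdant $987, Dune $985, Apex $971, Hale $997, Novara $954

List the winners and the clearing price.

Sorting: 997 (Hale), 993 (Lumen), 989 (Pike), 987 (Verdant), 985 (Dune), 972 (Cobalt), 971 (Apex), …
Top 5: Hale, Lumen, Pike, Verdant, Dune.
Highest unsuccessful bid: $972 → clearing price.

Hale, Lumen, Pike, Verdant, Dune; each pays $972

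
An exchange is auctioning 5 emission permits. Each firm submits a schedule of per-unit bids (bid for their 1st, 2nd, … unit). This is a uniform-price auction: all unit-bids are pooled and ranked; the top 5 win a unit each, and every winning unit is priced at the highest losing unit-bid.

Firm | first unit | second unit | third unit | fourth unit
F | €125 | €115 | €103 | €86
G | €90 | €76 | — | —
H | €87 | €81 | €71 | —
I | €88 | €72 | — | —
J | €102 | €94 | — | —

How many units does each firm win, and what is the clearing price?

All unit-bids, highest first — top 5: 125 (F-1), 115 (F-2), 103 (F-3), 102 (J-1), 94 (J-2)
The (k+1)-th unit-bid is €90.
Allocation: F 3, J 2.

F 3, J 2; clearing price €90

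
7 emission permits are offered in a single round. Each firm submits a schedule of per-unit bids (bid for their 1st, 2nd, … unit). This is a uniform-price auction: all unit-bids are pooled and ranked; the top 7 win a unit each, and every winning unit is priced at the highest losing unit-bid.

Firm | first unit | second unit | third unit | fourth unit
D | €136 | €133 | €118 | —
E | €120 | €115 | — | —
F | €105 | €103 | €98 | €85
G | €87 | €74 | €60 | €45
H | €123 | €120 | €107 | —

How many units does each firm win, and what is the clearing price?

All unit-bids, highest first — top 7: 136 (D-1), 133 (D-2), 123 (H-1), 120 (E-1), 120 (H-2), 118 (D-3), 115 (E-2)
Highest rejected unit-bid = €107.
Allocation: D 3, E 2, H 2.

D 3, E 2, H 2; clearing price €107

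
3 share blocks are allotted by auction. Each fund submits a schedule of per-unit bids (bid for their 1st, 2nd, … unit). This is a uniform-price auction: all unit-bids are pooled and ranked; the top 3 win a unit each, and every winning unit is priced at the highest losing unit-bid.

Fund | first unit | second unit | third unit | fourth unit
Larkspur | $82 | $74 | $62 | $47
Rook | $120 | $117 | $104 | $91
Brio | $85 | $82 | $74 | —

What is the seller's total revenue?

Total revenue: $273

Pooled unit-bids ranked (top 3): 120 (Rook-1), 117 (Rook-2), 104 (Rook-3)
Highest rejected unit-bid = $91.
Allocation: Rook 3. Every unit priced at $91.
Revenue = 3 × 91 = $273.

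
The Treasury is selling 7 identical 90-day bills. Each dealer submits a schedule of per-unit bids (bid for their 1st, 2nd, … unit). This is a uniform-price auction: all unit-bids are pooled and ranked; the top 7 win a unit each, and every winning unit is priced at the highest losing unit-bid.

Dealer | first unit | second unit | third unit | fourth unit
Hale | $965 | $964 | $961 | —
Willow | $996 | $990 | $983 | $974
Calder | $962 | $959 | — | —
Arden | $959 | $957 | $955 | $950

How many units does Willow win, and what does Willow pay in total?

Willow: 4 units, pays $3,844

Merging the schedules and taking the best 7: 996 (Willow-1), 990 (Willow-2), 983 (Willow-3), 974 (Willow-4), 965 (Hale-1), 964 (Hale-2), 962 (Calder-1)
Highest rejected unit-bid = $961.
Willow wins 4 unit(s) at $961 each.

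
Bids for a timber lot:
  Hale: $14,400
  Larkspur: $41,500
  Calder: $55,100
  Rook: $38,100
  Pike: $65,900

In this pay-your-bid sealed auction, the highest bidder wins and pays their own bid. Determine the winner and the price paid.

Pike pays $65,900

Rule: the highest bidder wins and pays their own bid.
Bids in order: 65,900 (Pike) > 55,100 (Calder) > 41,500 (Larkspur) > 38,100 (Rook) > 14,400 (Hale)
First-price: Pike pays what they bid, $65,900.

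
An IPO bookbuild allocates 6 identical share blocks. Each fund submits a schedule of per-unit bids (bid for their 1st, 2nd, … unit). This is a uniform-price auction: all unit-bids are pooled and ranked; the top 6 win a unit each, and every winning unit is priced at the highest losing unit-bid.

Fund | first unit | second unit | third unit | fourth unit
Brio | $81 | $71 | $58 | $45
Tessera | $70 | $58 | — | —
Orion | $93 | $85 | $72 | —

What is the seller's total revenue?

All unit-bids, highest first — top 6: 93 (Orion-1), 85 (Orion-2), 81 (Brio-1), 72 (Orion-3), 71 (Brio-2), 70 (Tessera-1)
Highest rejected unit-bid = $58.
Allocation: Brio 2, Orion 3, Tessera 1. Every unit priced at $58.
Revenue = 6 × 58 = $348.

Total revenue: $348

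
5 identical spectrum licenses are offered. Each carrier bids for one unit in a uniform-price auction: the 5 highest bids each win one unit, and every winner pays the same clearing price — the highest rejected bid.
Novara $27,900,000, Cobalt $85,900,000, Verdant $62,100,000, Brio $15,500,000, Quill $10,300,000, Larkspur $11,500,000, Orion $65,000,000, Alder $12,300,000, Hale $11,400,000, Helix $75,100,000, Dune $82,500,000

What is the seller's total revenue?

Ordering the bids: 85,900,000 (Cobalt), 82,500,000 (Dune), 75,100,000 (Helix), 65,000,000 (Orion), 62,100,000 (Verdant), 27,900,000 (Novara), 15,500,000 (Brio), …
The 5 highest are Cobalt, Dune, Helix, Orion, Verdant.
Highest unsuccessful bid: $27,900,000 → clearing price.
Total revenue = 5 × $27,900,000 = $139,500,000.

Total revenue: $139,500,000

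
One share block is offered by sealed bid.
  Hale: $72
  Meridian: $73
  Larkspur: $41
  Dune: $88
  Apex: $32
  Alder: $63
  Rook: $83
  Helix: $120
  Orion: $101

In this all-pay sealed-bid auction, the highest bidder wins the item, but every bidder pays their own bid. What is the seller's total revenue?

Total revenue: $673

Bids in order: 120 (Helix) > 101 (Orion) > 88 (Dune) > 83 (Rook) > 73 (Meridian) > 72 (Hale) > …
Helix wins with the top bid; all bids are sunk regardless.
Every bidder forfeits their bid regardless of winning.
Revenue = 72 + 73 + 41 + 88 + 32 + 63 + 83 + 120 + 101 = $673.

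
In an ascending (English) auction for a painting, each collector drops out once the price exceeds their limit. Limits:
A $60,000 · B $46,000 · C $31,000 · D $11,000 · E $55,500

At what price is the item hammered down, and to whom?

Limits ranked: 60,000 (A) > 55,500 (E) > 46,000 (B) > 31,000 (C) > 11,000 (D)
E is the last rival to drop out, at $55,500; A remains and wins at that price.

A wins at $55,500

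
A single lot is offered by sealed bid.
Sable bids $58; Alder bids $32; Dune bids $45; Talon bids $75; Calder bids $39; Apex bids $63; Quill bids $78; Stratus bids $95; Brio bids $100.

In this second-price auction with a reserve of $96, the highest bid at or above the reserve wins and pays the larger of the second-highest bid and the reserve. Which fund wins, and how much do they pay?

Bids in order: 100 (Brio) > 95 (Stratus) > 78 (Quill) > 75 (Talon) > 63 (Apex) > 58 (Sable) > …
Highest eligible bid: Brio at $100.
Second-highest bid $95 is below the reserve $96, so the reserve binds → payment $96.

Brio pays $96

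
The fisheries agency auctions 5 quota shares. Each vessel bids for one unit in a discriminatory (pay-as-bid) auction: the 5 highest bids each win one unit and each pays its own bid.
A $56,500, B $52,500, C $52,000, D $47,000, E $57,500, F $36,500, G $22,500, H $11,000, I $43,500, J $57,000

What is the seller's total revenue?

Bids ranked high→low: 57,500 (E), 57,000 (J), 56,500 (A), 52,500 (B), 52,000 (C), 47,000 (D), 43,500 (I), …
Winners (5 units): E, J, A, B, C.
Total revenue = 57,500 + 57,000 + 56,500 + 52,500 + 52,000 = $275,500.

Total revenue: $275,500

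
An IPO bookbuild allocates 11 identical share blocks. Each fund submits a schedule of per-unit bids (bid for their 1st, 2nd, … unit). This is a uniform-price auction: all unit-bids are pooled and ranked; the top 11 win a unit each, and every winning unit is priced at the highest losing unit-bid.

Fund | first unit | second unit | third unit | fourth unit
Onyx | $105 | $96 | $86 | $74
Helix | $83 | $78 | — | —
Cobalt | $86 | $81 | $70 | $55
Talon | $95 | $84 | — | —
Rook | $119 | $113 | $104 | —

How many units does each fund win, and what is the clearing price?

All unit-bids, highest first — top 11: 119 (Rook-1), 113 (Rook-2), 105 (Onyx-1), 104 (Rook-3), 96 (Onyx-2), 95 (Talon-1), 86 (Onyx-3), 86 (Cobalt-1), 84 (Talon-2), 83 (Helix-1), 81 (Cobalt-2)
The (k+1)-th unit-bid is $78.
Allocation: Cobalt 2, Helix 1, Onyx 3, Rook 3, Talon 2.

Cobalt 2, Helix 1, Onyx 3, Rook 3, Talon 2; clearing price $78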